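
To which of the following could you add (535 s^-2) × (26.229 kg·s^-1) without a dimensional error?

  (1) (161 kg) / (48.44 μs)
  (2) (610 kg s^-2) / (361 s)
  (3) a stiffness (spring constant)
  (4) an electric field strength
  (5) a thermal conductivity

Reference: [s⁻²] · [kg·s⁻¹] = kg·s⁻³.
Each option:
  (1) [kg] / [s] = kg·s⁻¹
  (2) [kg·s⁻²] / [s] = kg·s⁻³  ← same
  (3) [stiffness (spring constant)] = kg·s⁻²
  (4) [electric field strength] = kg·m·s⁻³·A⁻¹
  (5) [thermal conductivity] = kg·m·s⁻³·K⁻¹
Only (2) matches kg·s⁻³.

(2)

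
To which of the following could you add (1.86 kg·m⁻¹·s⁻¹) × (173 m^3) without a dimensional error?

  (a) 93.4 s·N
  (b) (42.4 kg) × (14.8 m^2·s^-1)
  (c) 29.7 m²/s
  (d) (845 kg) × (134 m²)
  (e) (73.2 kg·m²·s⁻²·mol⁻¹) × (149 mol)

(b)

Reference: [kg·m⁻¹·s⁻¹] · [m³] = kg·m²·s⁻¹.
Each option:
  (a) N·s = kg·m·s⁻²·s = kg·m·s⁻¹
  (b) [kg] · [m²·s⁻¹] = kg·m²·s⁻¹  ← same
  (c) m²·s⁻¹
  (d) [kg] · [m²] = kg·m²
  (e) [kg·m²·s⁻²·mol⁻¹] · [mol] = kg·m²·s⁻²
Only (b) matches kg·m²·s⁻¹.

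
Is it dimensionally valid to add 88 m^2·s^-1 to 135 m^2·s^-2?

No

Expand each in SI base units:
  88 m^2·s^-1:  m²·s⁻¹
  135 m^2·s^-2:  m²·s⁻²
m²·s⁻¹ ≠ m²·s⁻², so they cannot be added.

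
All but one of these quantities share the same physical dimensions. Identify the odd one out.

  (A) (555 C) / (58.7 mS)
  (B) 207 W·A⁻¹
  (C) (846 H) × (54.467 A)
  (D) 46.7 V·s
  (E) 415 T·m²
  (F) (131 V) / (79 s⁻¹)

(B)

Work out the base dimensions of each:
  (A) [s·A] / [kg⁻¹·m⁻²·s³·A²] = kg·m²·s⁻²·A⁻¹
  (B) W·A⁻¹ = J·s⁻¹·A⁻¹ = kg·m²·s⁻³·A⁻¹
  (C) [kg·m²·s⁻²·A⁻²] · [A] = kg·m²·s⁻²·A⁻¹
  (D) V·s = J·C⁻¹·s = kg·m²·s⁻²·A⁻¹
  (E) T·m² = Wb·m⁻²·m² = kg·m²·s⁻²·A⁻¹
  (F) [kg·m²·s⁻³·A⁻¹] / [s⁻¹] = kg·m²·s⁻²·A⁻¹
All reduce to kg·m²·s⁻²·A⁻¹ except (B), which is kg·m²·s⁻³·A⁻¹.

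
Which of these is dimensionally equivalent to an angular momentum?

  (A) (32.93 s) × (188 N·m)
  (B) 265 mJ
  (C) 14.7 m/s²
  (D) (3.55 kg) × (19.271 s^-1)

(A)

Reference: [angular momentum] = kg·m²·s⁻¹.
Each option:
  (A) [s] · [kg·m²·s⁻²] = kg·m²·s⁻¹  ← same
  (B) J = N·m = kg·m²·s⁻²
  (C) m·s⁻²
  (D) [kg] · [s⁻¹] = kg·s⁻¹
Only (A) matches kg·m²·s⁻¹.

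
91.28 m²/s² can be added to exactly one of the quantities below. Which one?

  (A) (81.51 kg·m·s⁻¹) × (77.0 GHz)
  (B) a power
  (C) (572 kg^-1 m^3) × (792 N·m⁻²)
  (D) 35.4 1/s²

Reference: m²·s⁻².
Each option:
  (A) [kg·m·s⁻¹] · [s⁻¹] = kg·m·s⁻²
  (B) [power] = kg·m²·s⁻³
  (C) [kg⁻¹·m³] · [kg·m⁻¹·s⁻²] = m²·s⁻²  ← same
  (D) s⁻²
Only (C) matches m²·s⁻².

(C)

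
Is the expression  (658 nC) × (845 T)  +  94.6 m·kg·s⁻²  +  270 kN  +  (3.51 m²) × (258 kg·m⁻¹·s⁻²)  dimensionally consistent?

Work out the base dimensions of each:
  (658 nC) × (845 T):  [s·A] · [kg·s⁻²·A⁻¹] = kg·s⁻¹
  94.6 m·kg·s⁻²:  kg·m·s⁻²
  270 kN:  N = kg·m·s⁻²
  (3.51 m²) × (258 kg·m⁻¹·s⁻²):  [m²] · [kg·m⁻¹·s⁻²] = kg·m·s⁻²
The terms do not share a single dimension (kg·m·s⁻² vs kg·s⁻¹).

No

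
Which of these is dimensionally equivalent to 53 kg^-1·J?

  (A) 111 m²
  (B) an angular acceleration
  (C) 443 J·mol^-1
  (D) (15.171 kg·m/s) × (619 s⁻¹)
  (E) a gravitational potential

(E)

Reference: J·kg⁻¹ = N·m·kg⁻¹ = m²·s⁻².
Each option:
  (A) m²
  (B) [angular acceleration] = s⁻²
  (C) J·mol⁻¹ = N·m·mol⁻¹ = kg·m²·s⁻²·mol⁻¹
  (D) [kg·m·s⁻¹] · [s⁻¹] = kg·m·s⁻²
  (E) [gravitational potential] = m²·s⁻²  ← same
Only (E) matches m²·s⁻².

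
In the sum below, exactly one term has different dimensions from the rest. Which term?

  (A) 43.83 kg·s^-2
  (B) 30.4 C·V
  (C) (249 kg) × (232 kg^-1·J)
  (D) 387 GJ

(A)

Work out the base dimensions of each:
  (A) kg·s⁻²
  (B) C·V = s·A·J·C⁻¹ = kg·m²·s⁻²
  (C) [kg] · [m²·s⁻²] = kg·m²·s⁻²
  (D) J = N·m = kg·m²·s⁻²
All reduce to kg·m²·s⁻² except (A), which is kg·s⁻².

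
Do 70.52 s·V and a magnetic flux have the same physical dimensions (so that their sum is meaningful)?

Reduce each to base SI dimensions:
  70.52 s·V:  V·s = J·C⁻¹·s = kg·m²·s⁻²·A⁻¹
  a magnetic flux:  [magnetic flux] = kg·m²·s⁻²·A⁻¹
Both are kg·m²·s⁻²·A⁻¹, so they have the same dimensions and can be added.

Yes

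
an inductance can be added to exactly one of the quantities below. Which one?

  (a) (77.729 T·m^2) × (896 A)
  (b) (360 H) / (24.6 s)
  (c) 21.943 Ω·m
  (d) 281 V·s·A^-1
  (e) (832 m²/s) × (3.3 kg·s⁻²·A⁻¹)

(d)

Reference: [inductance] = kg·m²·s⁻²·A⁻².
Each option:
  (a) [kg·m²·s⁻²·A⁻¹] · [A] = kg·m²·s⁻²
  (b) [kg·m²·s⁻²·A⁻²] / [s] = kg·m²·s⁻³·A⁻²
  (c) Ω·m = V·A⁻¹·m = kg·m³·s⁻³·A⁻²
  (d) V·s·A⁻¹ = J·C⁻¹·s·A⁻¹ = kg·m²·s⁻²·A⁻²  ← same
  (e) [m²·s⁻¹] · [kg·s⁻²·A⁻¹] = kg·m²·s⁻³·A⁻¹
Only (d) matches kg·m²·s⁻²·A⁻².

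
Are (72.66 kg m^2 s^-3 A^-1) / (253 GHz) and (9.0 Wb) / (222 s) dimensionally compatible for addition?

Expand each in SI base units:
  (72.66 kg m^2 s^-3 A^-1) / (253 GHz):  [kg·m²·s⁻³·A⁻¹] / [s⁻¹] = kg·m²·s⁻²·A⁻¹
  (9.0 Wb) / (222 s):  [kg·m²·s⁻²·A⁻¹] / [s] = kg·m²·s⁻³·A⁻¹
kg·m²·s⁻²·A⁻¹ ≠ kg·m²·s⁻³·A⁻¹, so they cannot be added.

No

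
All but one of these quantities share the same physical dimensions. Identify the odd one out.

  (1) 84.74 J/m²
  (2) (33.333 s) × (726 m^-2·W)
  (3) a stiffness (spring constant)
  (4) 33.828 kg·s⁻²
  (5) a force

Work out the base dimensions of each:
  (1) J·m⁻² = N·m·m⁻² = kg·s⁻²
  (2) [s] · [kg·s⁻³] = kg·s⁻²
  (3) [stiffness (spring constant)] = kg·s⁻²
  (4) kg·s⁻²
  (5) [force] = kg·m·s⁻²
All reduce to kg·s⁻² except (5), which is kg·m·s⁻².

(5)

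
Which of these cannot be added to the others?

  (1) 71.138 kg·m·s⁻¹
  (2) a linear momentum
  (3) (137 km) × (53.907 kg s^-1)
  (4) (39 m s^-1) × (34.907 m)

In SI base units:
  (1) kg·m·s⁻¹
  (2) [linear momentum] = kg·m·s⁻¹
  (3) [m] · [kg·s⁻¹] = kg·m·s⁻¹
  (4) [m·s⁻¹] · [m] = m²·s⁻¹
All reduce to kg·m·s⁻¹ except (4), which is m²·s⁻¹.

(4)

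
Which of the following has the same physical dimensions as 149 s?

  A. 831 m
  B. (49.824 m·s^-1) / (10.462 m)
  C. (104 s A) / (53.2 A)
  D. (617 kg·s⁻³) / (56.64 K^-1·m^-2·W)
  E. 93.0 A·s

C.

Reference: s.
Each option:
  A. m
  B. [m·s⁻¹] / [m] = s⁻¹
  C. [s·A] / [A] = s  ← same
  D. [kg·s⁻³] / [kg·s⁻³·K⁻¹] = K
  E. A·s = s·A
Only C. matches s.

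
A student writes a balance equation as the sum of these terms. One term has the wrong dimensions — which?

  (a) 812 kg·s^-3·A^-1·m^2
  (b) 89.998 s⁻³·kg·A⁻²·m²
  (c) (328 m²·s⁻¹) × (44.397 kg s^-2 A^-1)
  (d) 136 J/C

(b)

Dimensions:
  (a) kg·m²·s⁻³·A⁻¹
  (b) kg·m²·s⁻³·A⁻²
  (c) [m²·s⁻¹] · [kg·s⁻²·A⁻¹] = kg·m²·s⁻³·A⁻¹
  (d) J·C⁻¹ = N·m·(s·A)⁻¹ = kg·m²·s⁻³·A⁻¹
All reduce to kg·m²·s⁻³·A⁻¹ except (b), which is kg·m²·s⁻³·A⁻².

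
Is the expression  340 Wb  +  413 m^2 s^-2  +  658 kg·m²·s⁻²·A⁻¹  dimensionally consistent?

Reduce each to base SI dimensions:
  340 Wb:  Wb = V·s = kg·m²·s⁻²·A⁻¹
  413 m^2 s^-2:  m²·s⁻²
  658 kg·m²·s⁻²·A⁻¹:  kg·m²·s⁻²·A⁻¹
The terms do not share a single dimension (kg·m²·s⁻²·A⁻¹ vs m²·s⁻²).

No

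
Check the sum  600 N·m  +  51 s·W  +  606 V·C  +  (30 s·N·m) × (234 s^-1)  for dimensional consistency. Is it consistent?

Reduce each to base SI dimensions:
  600 N·m:  N·m = kg·m·s⁻²·m = kg·m²·s⁻²
  51 s·W:  W·s = J·s⁻¹·s = kg·m²·s⁻²
  606 V·C:  C·V = s·A·J·C⁻¹ = kg·m²·s⁻²
  (30 s·N·m) × (234 s^-1):  [kg·m²·s⁻¹] · [s⁻¹] = kg·m²·s⁻²
Every term reduces to kg·m²·s⁻².

Yes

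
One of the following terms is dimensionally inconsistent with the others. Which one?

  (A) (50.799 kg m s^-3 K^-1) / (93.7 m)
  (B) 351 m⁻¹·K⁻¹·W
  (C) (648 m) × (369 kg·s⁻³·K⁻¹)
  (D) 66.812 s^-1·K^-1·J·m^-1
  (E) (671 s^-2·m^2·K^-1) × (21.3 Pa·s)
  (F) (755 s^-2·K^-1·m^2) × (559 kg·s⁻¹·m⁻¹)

(A)

Dimensions:
  (A) [kg·m·s⁻³·K⁻¹] / [m] = kg·s⁻³·K⁻¹
  (B) W·m⁻¹·K⁻¹ = J·s⁻¹·m⁻¹·K⁻¹ = kg·m·s⁻³·K⁻¹
  (C) [m] · [kg·s⁻³·K⁻¹] = kg·m·s⁻³·K⁻¹
  (D) J·s⁻¹·m⁻¹·K⁻¹ = N·m·s⁻¹·m⁻¹·K⁻¹ = kg·m·s⁻³·K⁻¹
  (E) [m²·s⁻²·K⁻¹] · [kg·m⁻¹·s⁻¹] = kg·m·s⁻³·K⁻¹
  (F) [m²·s⁻²·K⁻¹] · [kg·m⁻¹·s⁻¹] = kg·m·s⁻³·K⁻¹
All reduce to kg·m·s⁻³·K⁻¹ except (A), which is kg·s⁻³·K⁻¹.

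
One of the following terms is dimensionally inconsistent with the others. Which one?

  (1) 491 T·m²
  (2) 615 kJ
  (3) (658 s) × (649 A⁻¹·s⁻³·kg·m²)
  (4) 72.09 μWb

In SI base units:
  (1) T·m² = Wb·m⁻²·m² = kg·m²·s⁻²·A⁻¹
  (2) J = N·m = kg·m²·s⁻²
  (3) [s] · [kg·m²·s⁻³·A⁻¹] = kg·m²·s⁻²·A⁻¹
  (4) Wb = V·s = kg·m²·s⁻²·A⁻¹
All reduce to kg·m²·s⁻²·A⁻¹ except (2), which is kg·m²·s⁻².

(2)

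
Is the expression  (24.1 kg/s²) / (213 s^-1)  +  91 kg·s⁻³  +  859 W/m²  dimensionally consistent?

Work out the base dimensions of each:
  (24.1 kg/s²) / (213 s^-1):  [kg·s⁻²] / [s⁻¹] = kg·s⁻¹
  91 kg·s⁻³:  kg·s⁻³
  859 W/m²:  W·m⁻² = J·s⁻¹·m⁻² = kg·s⁻³
The terms do not share a single dimension (kg·s⁻³ vs kg·s⁻¹).

No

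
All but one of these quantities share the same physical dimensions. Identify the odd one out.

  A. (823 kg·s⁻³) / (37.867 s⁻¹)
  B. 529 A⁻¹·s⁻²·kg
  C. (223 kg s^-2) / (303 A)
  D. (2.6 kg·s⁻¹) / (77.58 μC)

A.

Work out the base dimensions of each:
  A. [kg·s⁻³] / [s⁻¹] = kg·s⁻²
  B. kg·s⁻²·A⁻¹
  C. [kg·s⁻²] / [A] = kg·s⁻²·A⁻¹
  D. [kg·s⁻¹] / [s·A] = kg·s⁻²·A⁻¹
All reduce to kg·s⁻²·A⁻¹ except A., which is kg·s⁻².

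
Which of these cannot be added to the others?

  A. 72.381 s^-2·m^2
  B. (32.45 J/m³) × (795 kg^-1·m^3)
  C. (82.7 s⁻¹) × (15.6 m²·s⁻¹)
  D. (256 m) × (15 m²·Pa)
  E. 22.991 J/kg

D.

In SI base units:
  A. m²·s⁻²
  B. [kg·m⁻¹·s⁻²] · [kg⁻¹·m³] = m²·s⁻²
  C. [s⁻¹] · [m²·s⁻¹] = m²·s⁻²
  D. [m] · [kg·m·s⁻²] = kg·m²·s⁻²
  E. J·kg⁻¹ = N·m·kg⁻¹ = m²·s⁻²
All reduce to m²·s⁻² except D., which is kg·m²·s⁻².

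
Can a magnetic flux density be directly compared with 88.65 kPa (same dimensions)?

No

Dimensions:
  a magnetic flux density:  [magnetic flux density] = kg·s⁻²·A⁻¹
  88.65 kPa:  Pa = N·m⁻² = kg·m⁻¹·s⁻²
kg·s⁻²·A⁻¹ ≠ kg·m⁻¹·s⁻², so they cannot be added.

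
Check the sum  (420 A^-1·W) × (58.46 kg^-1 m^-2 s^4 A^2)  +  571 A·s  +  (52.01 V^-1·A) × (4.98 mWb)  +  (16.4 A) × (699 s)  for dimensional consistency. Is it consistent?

Yes

Reduce each to base SI dimensions:
  (420 A^-1·W) × (58.46 kg^-1 m^-2 s^4 A^2):  [kg·m²·s⁻³·A⁻¹] · [kg⁻¹·m⁻²·s⁴·A²] = s·A
  571 A·s:  A·s = s·A
  (52.01 V^-1·A) × (4.98 mWb):  [kg⁻¹·m⁻²·s³·A²] · [kg·m²·s⁻²·A⁻¹] = s·A
  (16.4 A) × (699 s):  [A] · [s] = s·A
Every term reduces to s·A.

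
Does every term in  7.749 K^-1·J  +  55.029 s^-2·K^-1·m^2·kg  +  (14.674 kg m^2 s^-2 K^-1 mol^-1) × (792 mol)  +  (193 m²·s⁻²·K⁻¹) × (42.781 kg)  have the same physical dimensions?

Yes

Expand each in SI base units:
  7.749 K^-1·J:  J·K⁻¹ = N·m·K⁻¹ = kg·m²·s⁻²·K⁻¹
  55.029 s^-2·K^-1·m^2·kg:  kg·m²·s⁻²·K⁻¹
  (14.674 kg m^2 s^-2 K^-1 mol^-1) × (792 mol):  [kg·m²·s⁻²·K⁻¹·mol⁻¹] · [mol] = kg·m²·s⁻²·K⁻¹
  (193 m²·s⁻²·K⁻¹) × (42.781 kg):  [m²·s⁻²·K⁻¹] · [kg] = kg·m²·s⁻²·K⁻¹
Every term reduces to kg·m²·s⁻²·K⁻¹.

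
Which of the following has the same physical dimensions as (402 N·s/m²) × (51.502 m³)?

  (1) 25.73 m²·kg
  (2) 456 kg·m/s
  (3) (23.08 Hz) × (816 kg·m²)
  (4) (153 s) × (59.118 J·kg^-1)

(3)

Reference: [kg·m⁻¹·s⁻¹] · [m³] = kg·m²·s⁻¹.
Each option:
  (1) kg·m²
  (2) kg·m·s⁻¹
  (3) [s⁻¹] · [kg·m²] = kg·m²·s⁻¹  ← same
  (4) [s] · [m²·s⁻²] = m²·s⁻¹
Only (3) matches kg·m²·s⁻¹.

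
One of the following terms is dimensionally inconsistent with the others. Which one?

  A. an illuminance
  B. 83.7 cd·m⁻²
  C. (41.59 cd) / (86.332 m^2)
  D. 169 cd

Dimensions:
  A. [illuminance] = m⁻²·cd
  B. cd·m⁻² = m⁻²·cd
  C. [cd] / [m²] = m⁻²·cd
  D. cd
All reduce to m⁻²·cd except D., which is cd.

D.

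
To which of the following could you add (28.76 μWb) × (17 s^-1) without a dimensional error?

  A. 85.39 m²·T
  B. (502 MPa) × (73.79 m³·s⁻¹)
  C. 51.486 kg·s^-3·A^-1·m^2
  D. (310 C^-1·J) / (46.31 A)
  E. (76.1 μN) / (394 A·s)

C.

Reference: [kg·m²·s⁻²·A⁻¹] · [s⁻¹] = kg·m²·s⁻³·A⁻¹.
Each option:
  A. T·m² = Wb·m⁻²·m² = kg·m²·s⁻²·A⁻¹
  B. [kg·m⁻¹·s⁻²] · [m³·s⁻¹] = kg·m²·s⁻³
  C. kg·m²·s⁻³·A⁻¹  ← same
  D. [kg·m²·s⁻³·A⁻¹] / [A] = kg·m²·s⁻³·A⁻²
  E. [kg·m·s⁻²] / [s·A] = kg·m·s⁻³·A⁻¹
Only C. matches kg·m²·s⁻³·A⁻¹.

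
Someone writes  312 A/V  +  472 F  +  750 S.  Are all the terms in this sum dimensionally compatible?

No

Reduce each to base SI dimensions:
  312 A/V:  A·V⁻¹ = A·(J·C⁻¹)⁻¹ = kg⁻¹·m⁻²·s³·A²
  472 F:  F = C·V⁻¹ = kg⁻¹·m⁻²·s⁴·A²
  750 S:  S = Ω⁻¹ = kg⁻¹·m⁻²·s³·A²
The terms do not share a single dimension (kg⁻¹·m⁻²·s³·A² vs kg⁻¹·m⁻²·s⁴·A²).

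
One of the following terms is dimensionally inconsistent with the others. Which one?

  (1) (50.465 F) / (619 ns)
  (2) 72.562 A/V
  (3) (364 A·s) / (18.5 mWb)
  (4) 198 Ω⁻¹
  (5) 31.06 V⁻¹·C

Work out the base dimensions of each:
  (1) [kg⁻¹·m⁻²·s⁴·A²] / [s] = kg⁻¹·m⁻²·s³·A²
  (2) A·V⁻¹ = A·(J·C⁻¹)⁻¹ = kg⁻¹·m⁻²·s³·A²
  (3) [s·A] / [kg·m²·s⁻²·A⁻¹] = kg⁻¹·m⁻²·s³·A²
  (4) Ω⁻¹ = (V·A⁻¹)⁻¹ = kg⁻¹·m⁻²·s³·A²
  (5) C·V⁻¹ = s·A·(J·C⁻¹)⁻¹ = kg⁻¹·m⁻²·s⁴·A²
All reduce to kg⁻¹·m⁻²·s³·A² except (5), which is kg⁻¹·m⁻²·s⁴·A².

(5)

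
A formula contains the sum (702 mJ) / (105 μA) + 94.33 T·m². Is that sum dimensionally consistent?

Expand each in SI base units:
  (702 mJ) / (105 μA):  [kg·m²·s⁻²] / [A] = kg·m²·s⁻²·A⁻¹
  94.33 T·m²:  T·m² = Wb·m⁻²·m² = kg·m²·s⁻²·A⁻¹
Both are kg·m²·s⁻²·A⁻¹, so they have the same dimensions and can be added.

Yes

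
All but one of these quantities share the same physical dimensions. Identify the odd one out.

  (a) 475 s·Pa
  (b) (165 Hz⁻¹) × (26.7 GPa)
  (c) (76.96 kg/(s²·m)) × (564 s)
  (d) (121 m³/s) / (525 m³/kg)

(d)

Work out the base dimensions of each:
  (a) Pa·s = N·m⁻²·s = kg·m⁻¹·s⁻¹
  (b) [s] · [kg·m⁻¹·s⁻²] = kg·m⁻¹·s⁻¹
  (c) [kg·m⁻¹·s⁻²] · [s] = kg·m⁻¹·s⁻¹
  (d) [m³·s⁻¹] / [kg⁻¹·m³] = kg·s⁻¹
All reduce to kg·m⁻¹·s⁻¹ except (d), which is kg·s⁻¹.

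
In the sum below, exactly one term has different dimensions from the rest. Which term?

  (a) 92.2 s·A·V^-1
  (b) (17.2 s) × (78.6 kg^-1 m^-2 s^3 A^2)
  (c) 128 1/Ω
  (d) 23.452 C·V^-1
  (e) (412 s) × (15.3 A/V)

In SI base units:
  (a) A·s·V⁻¹ = A·s·(J·C⁻¹)⁻¹ = kg⁻¹·m⁻²·s⁴·A²
  (b) [s] · [kg⁻¹·m⁻²·s³·A²] = kg⁻¹·m⁻²·s⁴·A²
  (c) Ω⁻¹ = (V·A⁻¹)⁻¹ = kg⁻¹·m⁻²·s³·A²
  (d) C·V⁻¹ = s·A·(J·C⁻¹)⁻¹ = kg⁻¹·m⁻²·s⁴·A²
  (e) [s] · [kg⁻¹·m⁻²·s³·A²] = kg⁻¹·m⁻²·s⁴·A²
All reduce to kg⁻¹·m⁻²·s⁴·A² except (c), which is kg⁻¹·m⁻²·s³·A².

(c)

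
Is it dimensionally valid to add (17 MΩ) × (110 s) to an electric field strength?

Expand each in SI base units:
  (17 MΩ) × (110 s):  [kg·m²·s⁻³·A⁻²] · [s] = kg·m²·s⁻²·A⁻²
  an electric field strength:  [electric field strength] = kg·m·s⁻³·A⁻¹
kg·m²·s⁻²·A⁻² ≠ kg·m·s⁻³·A⁻¹, so they cannot be added.

No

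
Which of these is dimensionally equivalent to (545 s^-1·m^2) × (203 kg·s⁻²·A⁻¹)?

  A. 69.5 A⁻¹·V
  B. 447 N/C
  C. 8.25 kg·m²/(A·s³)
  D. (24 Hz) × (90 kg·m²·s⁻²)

C.

Reference: [m²·s⁻¹] · [kg·s⁻²·A⁻¹] = kg·m²·s⁻³·A⁻¹.
Each option:
  A. V·A⁻¹ = J·C⁻¹·A⁻¹ = kg·m²·s⁻³·A⁻²
  B. N·C⁻¹ = kg·m·s⁻²·(s·A)⁻¹ = kg·m·s⁻³·A⁻¹
  C. kg·m²·s⁻³·A⁻¹  ← same
  D. [s⁻¹] · [kg·m²·s⁻²] = kg·m²·s⁻³
Only C. matches kg·m²·s⁻³·A⁻¹.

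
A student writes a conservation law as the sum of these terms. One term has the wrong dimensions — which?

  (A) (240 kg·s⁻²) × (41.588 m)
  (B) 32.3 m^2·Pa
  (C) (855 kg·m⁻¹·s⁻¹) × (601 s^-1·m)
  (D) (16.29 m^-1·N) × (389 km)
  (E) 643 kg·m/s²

Work out the base dimensions of each:
  (A) [kg·s⁻²] · [m] = kg·m·s⁻²
  (B) Pa·m² = N·m⁻²·m² = kg·m·s⁻²
  (C) [kg·m⁻¹·s⁻¹] · [m·s⁻¹] = kg·s⁻²
  (D) [kg·s⁻²] · [m] = kg·m·s⁻²
  (E) kg·m·s⁻²
All reduce to kg·m·s⁻² except (C), which is kg·s⁻².

(C)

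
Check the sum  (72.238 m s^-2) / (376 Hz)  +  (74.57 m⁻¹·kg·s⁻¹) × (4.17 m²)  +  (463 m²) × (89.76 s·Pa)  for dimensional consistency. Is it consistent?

No

Work out the base dimensions of each:
  (72.238 m s^-2) / (376 Hz):  [m·s⁻²] / [s⁻¹] = m·s⁻¹
  (74.57 m⁻¹·kg·s⁻¹) × (4.17 m²):  [kg·m⁻¹·s⁻¹] · [m²] = kg·m·s⁻¹
  (463 m²) × (89.76 s·Pa):  [m²] · [kg·m⁻¹·s⁻¹] = kg·m·s⁻¹
The terms do not share a single dimension (kg·m·s⁻¹ vs m·s⁻¹).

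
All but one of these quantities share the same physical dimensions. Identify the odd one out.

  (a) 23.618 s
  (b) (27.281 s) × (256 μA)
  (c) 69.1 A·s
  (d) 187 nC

Expand each in SI base units:
  (a) s
  (b) [s] · [A] = s·A
  (c) A·s = s·A
  (d) C = s·A
All reduce to s·A except (a), which is s.

(a)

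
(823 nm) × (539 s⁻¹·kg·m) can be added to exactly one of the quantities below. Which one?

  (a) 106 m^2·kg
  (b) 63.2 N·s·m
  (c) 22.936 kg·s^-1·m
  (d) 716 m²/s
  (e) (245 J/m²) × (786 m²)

(b)

Reference: [m] · [kg·m·s⁻¹] = kg·m²·s⁻¹.
Each option:
  (a) kg·m²
  (b) N·m·s = kg·m·s⁻²·m·s = kg·m²·s⁻¹  ← same
  (c) kg·m·s⁻¹
  (d) m²·s⁻¹
  (e) [kg·s⁻²] · [m²] = kg·m²·s⁻²
Only (b) matches kg·m²·s⁻¹.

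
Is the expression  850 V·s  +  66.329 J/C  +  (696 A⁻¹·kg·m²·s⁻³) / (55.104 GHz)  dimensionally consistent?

No

Work out the base dimensions of each:
  850 V·s:  V·s = J·C⁻¹·s = kg·m²·s⁻²·A⁻¹
  66.329 J/C:  J·C⁻¹ = N·m·(s·A)⁻¹ = kg·m²·s⁻³·A⁻¹
  (696 A⁻¹·kg·m²·s⁻³) / (55.104 GHz):  [kg·m²·s⁻³·A⁻¹] / [s⁻¹] = kg·m²·s⁻²·A⁻¹
The terms do not share a single dimension (kg·m²·s⁻²·A⁻¹ vs kg·m²·s⁻³·A⁻¹).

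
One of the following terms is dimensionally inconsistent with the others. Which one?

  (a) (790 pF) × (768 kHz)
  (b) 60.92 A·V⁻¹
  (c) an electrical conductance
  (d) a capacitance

In SI base units:
  (a) [kg⁻¹·m⁻²·s⁴·A²] · [s⁻¹] = kg⁻¹·m⁻²·s³·A²
  (b) A·V⁻¹ = A·(J·C⁻¹)⁻¹ = kg⁻¹·m⁻²·s³·A²
  (c) [electrical conductance] = kg⁻¹·m⁻²·s³·A²
  (d) [capacitance] = kg⁻¹·m⁻²·s⁴·A²
All reduce to kg⁻¹·m⁻²·s³·A² except (d), which is kg⁻¹·m⁻²·s⁴·A².

(d)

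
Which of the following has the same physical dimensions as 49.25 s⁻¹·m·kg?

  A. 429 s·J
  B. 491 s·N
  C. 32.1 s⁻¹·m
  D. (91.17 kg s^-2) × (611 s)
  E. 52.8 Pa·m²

Reference: kg·m·s⁻¹.
Each option:
  A. J·s = N·m·s = kg·m²·s⁻¹
  B. N·s = kg·m·s⁻²·s = kg·m·s⁻¹  ← same
  C. m·s⁻¹
  D. [kg·s⁻²] · [s] = kg·s⁻¹
  E. Pa·m² = N·m⁻²·m² = kg·m·s⁻²
Only B. matches kg·m·s⁻¹.

B.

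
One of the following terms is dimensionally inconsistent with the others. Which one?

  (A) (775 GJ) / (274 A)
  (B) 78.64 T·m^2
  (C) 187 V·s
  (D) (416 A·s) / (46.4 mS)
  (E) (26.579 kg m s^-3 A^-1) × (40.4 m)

Work out the base dimensions of each:
  (A) [kg·m²·s⁻²] / [A] = kg·m²·s⁻²·A⁻¹
  (B) T·m² = Wb·m⁻²·m² = kg·m²·s⁻²·A⁻¹
  (C) V·s = J·C⁻¹·s = kg·m²·s⁻²·A⁻¹
  (D) [s·A] / [kg⁻¹·m⁻²·s³·A²] = kg·m²·s⁻²·A⁻¹
  (E) [kg·m·s⁻³·A⁻¹] · [m] = kg·m²·s⁻³·A⁻¹
All reduce to kg·m²·s⁻²·A⁻¹ except (E), which is kg·m²·s⁻³·A⁻¹.

(E)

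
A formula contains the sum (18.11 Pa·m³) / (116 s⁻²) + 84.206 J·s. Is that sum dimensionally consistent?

Reduce each to base SI dimensions:
  (18.11 Pa·m³) / (116 s⁻²):  [kg·m²·s⁻²] / [s⁻²] = kg·m²
  84.206 J·s:  J·s = N·m·s = kg·m²·s⁻¹
kg·m² ≠ kg·m²·s⁻¹, so they cannot be added.

No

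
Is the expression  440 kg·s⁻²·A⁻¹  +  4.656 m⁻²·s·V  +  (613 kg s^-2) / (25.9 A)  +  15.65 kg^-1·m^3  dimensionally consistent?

In SI base units:
  440 kg·s⁻²·A⁻¹:  kg·s⁻²·A⁻¹
  4.656 m⁻²·s·V:  V·s·m⁻² = J·C⁻¹·s·m⁻² = kg·s⁻²·A⁻¹
  (613 kg s^-2) / (25.9 A):  [kg·s⁻²] / [A] = kg·s⁻²·A⁻¹
  15.65 kg^-1·m^3:  m³·kg⁻¹ = kg⁻¹·m³
The terms do not share a single dimension (kg·s⁻²·A⁻¹ vs kg⁻¹·m³).

No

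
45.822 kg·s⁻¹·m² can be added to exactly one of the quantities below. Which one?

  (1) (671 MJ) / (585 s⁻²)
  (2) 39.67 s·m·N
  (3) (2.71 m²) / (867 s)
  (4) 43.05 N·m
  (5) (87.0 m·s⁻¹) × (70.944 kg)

(2)

Reference: kg·m²·s⁻¹.
Each option:
  (1) [kg·m²·s⁻²] / [s⁻²] = kg·m²
  (2) N·m·s = kg·m·s⁻²·m·s = kg·m²·s⁻¹  ← same
  (3) [m²] / [s] = m²·s⁻¹
  (4) N·m = kg·m·s⁻²·m = kg·m²·s⁻²
  (5) [m·s⁻¹] · [kg] = kg·m·s⁻¹
Only (2) matches kg·m²·s⁻¹.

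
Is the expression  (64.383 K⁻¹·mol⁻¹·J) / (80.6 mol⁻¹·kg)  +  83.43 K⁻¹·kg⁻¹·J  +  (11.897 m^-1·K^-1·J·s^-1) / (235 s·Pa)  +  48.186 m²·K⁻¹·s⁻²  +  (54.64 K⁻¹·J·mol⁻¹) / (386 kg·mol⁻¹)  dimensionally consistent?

Yes

Work out the base dimensions of each:
  (64.383 K⁻¹·mol⁻¹·J) / (80.6 mol⁻¹·kg):  [kg·m²·s⁻²·K⁻¹·mol⁻¹] / [kg·mol⁻¹] = m²·s⁻²·K⁻¹
  83.43 K⁻¹·kg⁻¹·J:  J·kg⁻¹·K⁻¹ = N·m·kg⁻¹·K⁻¹ = m²·s⁻²·K⁻¹
  (11.897 m^-1·K^-1·J·s^-1) / (235 s·Pa):  [kg·m·s⁻³·K⁻¹] / [kg·m⁻¹·s⁻¹] = m²·s⁻²·K⁻¹
  48.186 m²·K⁻¹·s⁻²:  m²·s⁻²·K⁻¹
  (54.64 K⁻¹·J·mol⁻¹) / (386 kg·mol⁻¹):  [kg·m²·s⁻²·K⁻¹·mol⁻¹] / [kg·mol⁻¹] = m²·s⁻²·K⁻¹
Every term reduces to m²·s⁻²·K⁻¹.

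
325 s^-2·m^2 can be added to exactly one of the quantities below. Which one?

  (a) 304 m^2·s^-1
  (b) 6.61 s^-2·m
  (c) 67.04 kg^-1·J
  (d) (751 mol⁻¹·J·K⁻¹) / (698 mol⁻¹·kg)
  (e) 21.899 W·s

(c)

Reference: m²·s⁻².
Each option:
  (a) m²·s⁻¹
  (b) m·s⁻²
  (c) J·kg⁻¹ = N·m·kg⁻¹ = m²·s⁻²  ← same
  (d) [kg·m²·s⁻²·K⁻¹·mol⁻¹] / [kg·mol⁻¹] = m²·s⁻²·K⁻¹
  (e) W·s = J·s⁻¹·s = kg·m²·s⁻²
Only (c) matches m²·s⁻².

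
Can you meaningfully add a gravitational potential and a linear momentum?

Dimensions:
  a gravitational potential:  [gravitational potential] = m²·s⁻²
  a linear momentum:  [linear momentum] = kg·m·s⁻¹
m²·s⁻² ≠ kg·m·s⁻¹, so they cannot be added.

No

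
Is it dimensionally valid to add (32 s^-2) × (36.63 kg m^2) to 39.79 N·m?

Yes

Dimensions:
  (32 s^-2) × (36.63 kg m^2):  [s⁻²] · [kg·m²] = kg·m²·s⁻²
  39.79 N·m:  N·m = kg·m·s⁻²·m = kg·m²·s⁻²
Both are kg·m²·s⁻², so they have the same dimensions and can be added.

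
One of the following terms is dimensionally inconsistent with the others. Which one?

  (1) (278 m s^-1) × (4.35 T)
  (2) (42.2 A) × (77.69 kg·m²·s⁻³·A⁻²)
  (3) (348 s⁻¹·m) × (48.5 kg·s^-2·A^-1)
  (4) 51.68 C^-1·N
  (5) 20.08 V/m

(2)

In SI base units:
  (1) [m·s⁻¹] · [kg·s⁻²·A⁻¹] = kg·m·s⁻³·A⁻¹
  (2) [A] · [kg·m²·s⁻³·A⁻²] = kg·m²·s⁻³·A⁻¹
  (3) [m·s⁻¹] · [kg·s⁻²·A⁻¹] = kg·m·s⁻³·A⁻¹
  (4) N·C⁻¹ = kg·m·s⁻²·(s·A)⁻¹ = kg·m·s⁻³·A⁻¹
  (5) V·m⁻¹ = J·C⁻¹·m⁻¹ = kg·m·s⁻³·A⁻¹
All reduce to kg·m·s⁻³·A⁻¹ except (2), which is kg·m²·s⁻³·A⁻¹.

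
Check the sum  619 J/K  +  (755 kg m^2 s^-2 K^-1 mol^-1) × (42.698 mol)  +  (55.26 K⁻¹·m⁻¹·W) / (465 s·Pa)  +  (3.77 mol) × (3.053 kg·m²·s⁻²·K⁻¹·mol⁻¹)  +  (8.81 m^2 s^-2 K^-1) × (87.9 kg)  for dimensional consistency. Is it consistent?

Dimensions:
  619 J/K:  J·K⁻¹ = N·m·K⁻¹ = kg·m²·s⁻²·K⁻¹
  (755 kg m^2 s^-2 K^-1 mol^-1) × (42.698 mol):  [kg·m²·s⁻²·K⁻¹·mol⁻¹] · [mol] = kg·m²·s⁻²·K⁻¹
  (55.26 K⁻¹·m⁻¹·W) / (465 s·Pa):  [kg·m·s⁻³·K⁻¹] / [kg·m⁻¹·s⁻¹] = m²·s⁻²·K⁻¹
  (3.77 mol) × (3.053 kg·m²·s⁻²·K⁻¹·mol⁻¹):  [mol] · [kg·m²·s⁻²·K⁻¹·mol⁻¹] = kg·m²·s⁻²·K⁻¹
  (8.81 m^2 s^-2 K^-1) × (87.9 kg):  [m²·s⁻²·K⁻¹] · [kg] = kg·m²·s⁻²·K⁻¹
The terms do not share a single dimension (kg·m²·s⁻²·K⁻¹ vs m²·s⁻²·K⁻¹).

No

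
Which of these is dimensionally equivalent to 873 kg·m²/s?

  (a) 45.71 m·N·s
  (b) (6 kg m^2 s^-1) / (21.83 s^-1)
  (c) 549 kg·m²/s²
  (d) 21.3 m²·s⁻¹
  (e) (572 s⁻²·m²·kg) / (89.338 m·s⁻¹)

Reference: kg·m²·s⁻¹.
Each option:
  (a) N·m·s = kg·m·s⁻²·m·s = kg·m²·s⁻¹  ← same
  (b) [kg·m²·s⁻¹] / [s⁻¹] = kg·m²
  (c) kg·m²·s⁻²
  (d) m²·s⁻¹
  (e) [kg·m²·s⁻²] / [m·s⁻¹] = kg·m·s⁻¹
Only (a) matches kg·m²·s⁻¹.

(a)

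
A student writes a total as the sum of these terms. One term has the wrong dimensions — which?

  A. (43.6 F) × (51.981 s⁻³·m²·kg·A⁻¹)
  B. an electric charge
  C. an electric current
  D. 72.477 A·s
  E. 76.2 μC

Reduce each to base SI dimensions:
  A. [kg⁻¹·m⁻²·s⁴·A²] · [kg·m²·s⁻³·A⁻¹] = s·A
  B. [electric charge] = s·A
  C. [electric current] = A
  D. A·s = s·A
  E. C = s·A
All reduce to s·A except C., which is A.

C.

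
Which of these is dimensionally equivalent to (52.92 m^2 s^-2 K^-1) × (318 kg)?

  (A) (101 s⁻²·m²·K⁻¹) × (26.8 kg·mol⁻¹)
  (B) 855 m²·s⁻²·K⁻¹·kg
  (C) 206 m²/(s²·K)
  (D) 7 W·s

Reference: [m²·s⁻²·K⁻¹] · [kg] = kg·m²·s⁻²·K⁻¹.
Each option:
  (A) [m²·s⁻²·K⁻¹] · [kg·mol⁻¹] = kg·m²·s⁻²·K⁻¹·mol⁻¹
  (B) kg·m²·s⁻²·K⁻¹  ← same
  (C) m²·s⁻²·K⁻¹
  (D) W·s = J·s⁻¹·s = kg·m²·s⁻²
Only (B) matches kg·m²·s⁻²·K⁻¹.

(B)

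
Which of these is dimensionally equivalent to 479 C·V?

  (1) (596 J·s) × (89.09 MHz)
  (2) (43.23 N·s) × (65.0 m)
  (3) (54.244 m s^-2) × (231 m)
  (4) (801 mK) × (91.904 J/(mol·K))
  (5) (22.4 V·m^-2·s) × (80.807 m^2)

(1)

Reference: C·V = s·A·J·C⁻¹ = kg·m²·s⁻².
Each option:
  (1) [kg·m²·s⁻¹] · [s⁻¹] = kg·m²·s⁻²  ← same
  (2) [kg·m·s⁻¹] · [m] = kg·m²·s⁻¹
  (3) [m·s⁻²] · [m] = m²·s⁻²
  (4) [K] · [kg·m²·s⁻²·K⁻¹·mol⁻¹] = kg·m²·s⁻²·mol⁻¹
  (5) [kg·s⁻²·A⁻¹] · [m²] = kg·m²·s⁻²·A⁻¹
Only (1) matches kg·m²·s⁻².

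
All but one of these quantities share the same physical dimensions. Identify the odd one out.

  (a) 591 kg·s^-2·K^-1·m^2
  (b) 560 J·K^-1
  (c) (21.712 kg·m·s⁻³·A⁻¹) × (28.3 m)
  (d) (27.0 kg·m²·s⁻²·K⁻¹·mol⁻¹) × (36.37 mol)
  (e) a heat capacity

Reduce each to base SI dimensions:
  (a) kg·m²·s⁻²·K⁻¹
  (b) J·K⁻¹ = N·m·K⁻¹ = kg·m²·s⁻²·K⁻¹
  (c) [kg·m·s⁻³·A⁻¹] · [m] = kg·m²·s⁻³·A⁻¹
  (d) [kg·m²·s⁻²·K⁻¹·mol⁻¹] · [mol] = kg·m²·s⁻²·K⁻¹
  (e) [heat capacity] = kg·m²·s⁻²·K⁻¹
All reduce to kg·m²·s⁻²·K⁻¹ except (c), which is kg·m²·s⁻³·A⁻¹.

(c)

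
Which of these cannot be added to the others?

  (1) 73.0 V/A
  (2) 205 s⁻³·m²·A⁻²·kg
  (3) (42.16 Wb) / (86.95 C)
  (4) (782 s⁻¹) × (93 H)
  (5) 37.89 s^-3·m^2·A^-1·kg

Expand each in SI base units:
  (1) V·A⁻¹ = J·C⁻¹·A⁻¹ = kg·m²·s⁻³·A⁻²
  (2) kg·m²·s⁻³·A⁻²
  (3) [kg·m²·s⁻²·A⁻¹] / [s·A] = kg·m²·s⁻³·A⁻²
  (4) [s⁻¹] · [kg·m²·s⁻²·A⁻²] = kg·m²·s⁻³·A⁻²
  (5) kg·m²·s⁻³·A⁻¹
All reduce to kg·m²·s⁻³·A⁻² except (5), which is kg·m²·s⁻³·A⁻¹.

(5)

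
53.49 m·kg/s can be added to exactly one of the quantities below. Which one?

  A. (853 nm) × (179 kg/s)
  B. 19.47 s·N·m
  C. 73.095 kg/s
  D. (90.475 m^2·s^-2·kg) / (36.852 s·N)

Reference: kg·m·s⁻¹.
Each option:
  A. [m] · [kg·s⁻¹] = kg·m·s⁻¹  ← same
  B. N·m·s = kg·m·s⁻²·m·s = kg·m²·s⁻¹
  C. kg·s⁻¹
  D. [kg·m²·s⁻²] / [kg·m·s⁻¹] = m·s⁻¹
Only A. matches kg·m·s⁻¹.

A.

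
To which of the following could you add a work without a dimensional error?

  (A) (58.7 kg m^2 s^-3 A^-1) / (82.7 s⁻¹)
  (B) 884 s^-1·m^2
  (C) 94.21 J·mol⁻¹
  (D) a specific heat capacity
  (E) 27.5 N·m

Reference: [work] = kg·m²·s⁻².
Each option:
  (A) [kg·m²·s⁻³·A⁻¹] / [s⁻¹] = kg·m²·s⁻²·A⁻¹
  (B) m²·s⁻¹
  (C) J·mol⁻¹ = N·m·mol⁻¹ = kg·m²·s⁻²·mol⁻¹
  (D) [specific heat capacity] = m²·s⁻²·K⁻¹
  (E) N·m = kg·m·s⁻²·m = kg·m²·s⁻²  ← same
Only (E) matches kg·m²·s⁻².

(E)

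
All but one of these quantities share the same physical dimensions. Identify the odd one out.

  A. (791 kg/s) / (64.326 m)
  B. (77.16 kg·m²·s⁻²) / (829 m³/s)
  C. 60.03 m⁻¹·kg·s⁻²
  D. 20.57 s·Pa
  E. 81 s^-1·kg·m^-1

Reduce each to base SI dimensions:
  A. [kg·s⁻¹] / [m] = kg·m⁻¹·s⁻¹
  B. [kg·m²·s⁻²] / [m³·s⁻¹] = kg·m⁻¹·s⁻¹
  C. kg·m⁻¹·s⁻²
  D. Pa·s = N·m⁻²·s = kg·m⁻¹·s⁻¹
  E. kg·m⁻¹·s⁻¹
All reduce to kg·m⁻¹·s⁻¹ except C., which is kg·m⁻¹·s⁻².

C.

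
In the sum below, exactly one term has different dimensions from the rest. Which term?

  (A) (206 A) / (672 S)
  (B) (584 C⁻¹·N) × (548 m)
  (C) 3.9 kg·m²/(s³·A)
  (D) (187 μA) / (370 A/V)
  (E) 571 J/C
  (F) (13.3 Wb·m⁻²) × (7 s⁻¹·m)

(F)

In SI base units:
  (A) [A] / [kg⁻¹·m⁻²·s³·A²] = kg·m²·s⁻³·A⁻¹
  (B) [kg·m·s⁻³·A⁻¹] · [m] = kg·m²·s⁻³·A⁻¹
  (C) kg·m²·s⁻³·A⁻¹
  (D) [A] / [kg⁻¹·m⁻²·s³·A²] = kg·m²·s⁻³·A⁻¹
  (E) J·C⁻¹ = N·m·(s·A)⁻¹ = kg·m²·s⁻³·A⁻¹
  (F) [kg·s⁻²·A⁻¹] · [m·s⁻¹] = kg·m·s⁻³·A⁻¹
All reduce to kg·m²·s⁻³·A⁻¹ except (F), which is kg·m·s⁻³·A⁻¹.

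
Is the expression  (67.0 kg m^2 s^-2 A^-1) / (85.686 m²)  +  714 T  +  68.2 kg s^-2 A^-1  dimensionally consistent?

Reduce each to base SI dimensions:
  (67.0 kg m^2 s^-2 A^-1) / (85.686 m²):  [kg·m²·s⁻²·A⁻¹] / [m²] = kg·s⁻²·A⁻¹
  714 T:  T = Wb·m⁻² = kg·s⁻²·A⁻¹
  68.2 kg s^-2 A^-1:  kg·s⁻²·A⁻¹
Every term reduces to kg·s⁻²·A⁻¹.

Yes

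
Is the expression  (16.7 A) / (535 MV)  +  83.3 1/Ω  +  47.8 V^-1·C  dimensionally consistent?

Work out the base dimensions of each:
  (16.7 A) / (535 MV):  [A] / [kg·m²·s⁻³·A⁻¹] = kg⁻¹·m⁻²·s³·A²
  83.3 1/Ω:  Ω⁻¹ = (V·A⁻¹)⁻¹ = kg⁻¹·m⁻²·s³·A²
  47.8 V^-1·C:  C·V⁻¹ = s·A·(J·C⁻¹)⁻¹ = kg⁻¹·m⁻²·s⁴·A²
The terms do not share a single dimension (kg⁻¹·m⁻²·s³·A² vs kg⁻¹·m⁻²·s⁴·A²).

No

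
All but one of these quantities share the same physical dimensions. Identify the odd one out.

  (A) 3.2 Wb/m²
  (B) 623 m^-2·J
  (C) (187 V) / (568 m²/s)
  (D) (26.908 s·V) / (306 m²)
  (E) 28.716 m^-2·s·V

Expand each in SI base units:
  (A) Wb·m⁻² = V·s·m⁻² = kg·s⁻²·A⁻¹
  (B) J·m⁻² = N·m·m⁻² = kg·s⁻²
  (C) [kg·m²·s⁻³·A⁻¹] / [m²·s⁻¹] = kg·s⁻²·A⁻¹
  (D) [kg·m²·s⁻²·A⁻¹] / [m²] = kg·s⁻²·A⁻¹
  (E) V·s·m⁻² = J·C⁻¹·s·m⁻² = kg·s⁻²·A⁻¹
All reduce to kg·s⁻²·A⁻¹ except (B), which is kg·s⁻².

(B)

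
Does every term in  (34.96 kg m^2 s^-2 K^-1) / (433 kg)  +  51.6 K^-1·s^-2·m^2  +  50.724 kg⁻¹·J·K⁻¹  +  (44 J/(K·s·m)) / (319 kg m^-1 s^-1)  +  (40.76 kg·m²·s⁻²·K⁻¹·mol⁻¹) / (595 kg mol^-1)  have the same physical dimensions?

In SI base units:
  (34.96 kg m^2 s^-2 K^-1) / (433 kg):  [kg·m²·s⁻²·K⁻¹] / [kg] = m²·s⁻²·K⁻¹
  51.6 K^-1·s^-2·m^2:  m²·s⁻²·K⁻¹
  50.724 kg⁻¹·J·K⁻¹:  J·kg⁻¹·K⁻¹ = N·m·kg⁻¹·K⁻¹ = m²·s⁻²·K⁻¹
  (44 J/(K·s·m)) / (319 kg m^-1 s^-1):  [kg·m·s⁻³·K⁻¹] / [kg·m⁻¹·s⁻¹] = m²·s⁻²·K⁻¹
  (40.76 kg·m²·s⁻²·K⁻¹·mol⁻¹) / (595 kg mol^-1):  [kg·m²·s⁻²·K⁻¹·mol⁻¹] / [kg·mol⁻¹] = m²·s⁻²·K⁻¹
Every term reduces to m²·s⁻²·K⁻¹.

Yes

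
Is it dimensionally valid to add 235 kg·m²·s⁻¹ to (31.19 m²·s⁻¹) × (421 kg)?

Dimensions:
  235 kg·m²·s⁻¹:  kg·m²·s⁻¹
  (31.19 m²·s⁻¹) × (421 kg):  [m²·s⁻¹] · [kg] = kg·m²·s⁻¹
Both are kg·m²·s⁻¹, so they have the same dimensions and can be added.

Yes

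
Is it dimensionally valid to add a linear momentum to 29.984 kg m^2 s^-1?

Expand each in SI base units:
  a linear momentum:  [linear momentum] = kg·m·s⁻¹
  29.984 kg m^2 s^-1:  kg·m²·s⁻¹
kg·m·s⁻¹ ≠ kg·m²·s⁻¹, so they cannot be added.

No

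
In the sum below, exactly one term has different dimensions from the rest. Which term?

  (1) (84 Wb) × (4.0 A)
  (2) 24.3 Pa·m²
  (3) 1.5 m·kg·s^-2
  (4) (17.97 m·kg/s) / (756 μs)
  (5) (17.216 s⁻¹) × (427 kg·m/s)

(1)

Reduce each to base SI dimensions:
  (1) [kg·m²·s⁻²·A⁻¹] · [A] = kg·m²·s⁻²
  (2) Pa·m² = N·m⁻²·m² = kg·m·s⁻²
  (3) kg·m·s⁻²
  (4) [kg·m·s⁻¹] / [s] = kg·m·s⁻²
  (5) [s⁻¹] · [kg·m·s⁻¹] = kg·m·s⁻²
All reduce to kg·m·s⁻² except (1), which is kg·m²·s⁻².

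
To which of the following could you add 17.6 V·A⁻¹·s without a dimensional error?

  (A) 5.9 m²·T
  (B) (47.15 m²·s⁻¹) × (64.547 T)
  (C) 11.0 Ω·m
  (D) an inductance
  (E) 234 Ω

Reference: V·s·A⁻¹ = J·C⁻¹·s·A⁻¹ = kg·m²·s⁻²·A⁻².
Each option:
  (A) T·m² = Wb·m⁻²·m² = kg·m²·s⁻²·A⁻¹
  (B) [m²·s⁻¹] · [kg·s⁻²·A⁻¹] = kg·m²·s⁻³·A⁻¹
  (C) Ω·m = V·A⁻¹·m = kg·m³·s⁻³·A⁻²
  (D) [inductance] = kg·m²·s⁻²·A⁻²  ← same
  (E) Ω = V·A⁻¹ = kg·m²·s⁻³·A⁻²
Only (D) matches kg·m²·s⁻²·A⁻².

(D)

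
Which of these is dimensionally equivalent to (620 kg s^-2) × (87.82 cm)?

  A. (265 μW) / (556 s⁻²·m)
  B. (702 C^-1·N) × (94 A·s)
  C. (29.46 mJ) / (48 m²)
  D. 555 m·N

B.

Reference: [kg·s⁻²] · [m] = kg·m·s⁻².
Each option:
  A. [kg·m²·s⁻³] / [m·s⁻²] = kg·m·s⁻¹
  B. [kg·m·s⁻³·A⁻¹] · [s·A] = kg·m·s⁻²  ← same
  C. [kg·m²·s⁻²] / [m²] = kg·s⁻²
  D. N·m = kg·m·s⁻²·m = kg·m²·s⁻²
Only B. matches kg·m·s⁻².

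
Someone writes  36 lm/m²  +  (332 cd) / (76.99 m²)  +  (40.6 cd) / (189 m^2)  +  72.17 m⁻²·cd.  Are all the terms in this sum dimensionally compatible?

Yes

Expand each in SI base units:
  36 lm/m²:  lm·m⁻² = cd·m⁻² = m⁻²·cd
  (332 cd) / (76.99 m²):  [cd] / [m²] = m⁻²·cd
  (40.6 cd) / (189 m^2):  [cd] / [m²] = m⁻²·cd
  72.17 m⁻²·cd:  cd·m⁻² = m⁻²·cd
Every term reduces to m⁻²·cd.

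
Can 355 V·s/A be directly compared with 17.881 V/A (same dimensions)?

Work out the base dimensions of each:
  355 V·s/A:  V·s·A⁻¹ = J·C⁻¹·s·A⁻¹ = kg·m²·s⁻²·A⁻²
  17.881 V/A:  V·A⁻¹ = J·C⁻¹·A⁻¹ = kg·m²·s⁻³·A⁻²
kg·m²·s⁻²·A⁻² ≠ kg·m²·s⁻³·A⁻², so they cannot be added.

No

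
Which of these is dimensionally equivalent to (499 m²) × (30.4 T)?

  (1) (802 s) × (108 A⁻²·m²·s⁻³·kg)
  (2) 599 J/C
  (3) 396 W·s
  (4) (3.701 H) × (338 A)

Reference: [m²] · [kg·s⁻²·A⁻¹] = kg·m²·s⁻²·A⁻¹.
Each option:
  (1) [s] · [kg·m²·s⁻³·A⁻²] = kg·m²·s⁻²·A⁻²
  (2) J·C⁻¹ = N·m·(s·A)⁻¹ = kg·m²·s⁻³·A⁻¹
  (3) W·s = J·s⁻¹·s = kg·m²·s⁻²
  (4) [kg·m²·s⁻²·A⁻²] · [A] = kg·m²·s⁻²·A⁻¹  ← same
Only (4) matches kg·m²·s⁻²·A⁻¹.

(4)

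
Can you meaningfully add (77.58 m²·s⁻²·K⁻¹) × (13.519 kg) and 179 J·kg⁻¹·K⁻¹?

Dimensions:
  (77.58 m²·s⁻²·K⁻¹) × (13.519 kg):  [m²·s⁻²·K⁻¹] · [kg] = kg·m²·s⁻²·K⁻¹
  179 J·kg⁻¹·K⁻¹:  J·kg⁻¹·K⁻¹ = N·m·kg⁻¹·K⁻¹ = m²·s⁻²·K⁻¹
kg·m²·s⁻²·K⁻¹ ≠ m²·s⁻²·K⁻¹, so they cannot be added.

No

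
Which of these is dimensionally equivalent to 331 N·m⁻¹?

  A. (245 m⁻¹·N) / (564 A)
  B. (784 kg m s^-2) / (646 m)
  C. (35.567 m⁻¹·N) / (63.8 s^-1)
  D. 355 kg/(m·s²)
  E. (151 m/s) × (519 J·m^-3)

Reference: N·m⁻¹ = kg·m·s⁻²·m⁻¹ = kg·s⁻².
Each option:
  A. [kg·s⁻²] / [A] = kg·s⁻²·A⁻¹
  B. [kg·m·s⁻²] / [m] = kg·s⁻²  ← same
  C. [kg·s⁻²] / [s⁻¹] = kg·s⁻¹
  D. kg·m⁻¹·s⁻²
  E. [m·s⁻¹] · [kg·m⁻¹·s⁻²] = kg·s⁻³
Only B. matches kg·s⁻².

B.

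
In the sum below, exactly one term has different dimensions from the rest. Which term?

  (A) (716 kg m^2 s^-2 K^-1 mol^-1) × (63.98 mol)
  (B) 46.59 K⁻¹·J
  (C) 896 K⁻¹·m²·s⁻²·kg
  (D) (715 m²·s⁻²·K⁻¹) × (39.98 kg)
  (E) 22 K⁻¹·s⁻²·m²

Expand each in SI base units:
  (A) [kg·m²·s⁻²·K⁻¹·mol⁻¹] · [mol] = kg·m²·s⁻²·K⁻¹
  (B) J·K⁻¹ = N·m·K⁻¹ = kg·m²·s⁻²·K⁻¹
  (C) kg·m²·s⁻²·K⁻¹
  (D) [m²·s⁻²·K⁻¹] · [kg] = kg·m²·s⁻²·K⁻¹
  (E) m²·s⁻²·K⁻¹
All reduce to kg·m²·s⁻²·K⁻¹ except (E), which is m²·s⁻²·K⁻¹.

(E)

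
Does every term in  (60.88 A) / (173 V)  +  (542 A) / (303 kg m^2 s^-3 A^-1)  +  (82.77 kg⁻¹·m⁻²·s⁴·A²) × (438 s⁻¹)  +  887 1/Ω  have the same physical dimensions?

Yes

Reduce each to base SI dimensions:
  (60.88 A) / (173 V):  [A] / [kg·m²·s⁻³·A⁻¹] = kg⁻¹·m⁻²·s³·A²
  (542 A) / (303 kg m^2 s^-3 A^-1):  [A] / [kg·m²·s⁻³·A⁻¹] = kg⁻¹·m⁻²·s³·A²
  (82.77 kg⁻¹·m⁻²·s⁴·A²) × (438 s⁻¹):  [kg⁻¹·m⁻²·s⁴·A²] · [s⁻¹] = kg⁻¹·m⁻²·s³·A²
  887 1/Ω:  Ω⁻¹ = (V·A⁻¹)⁻¹ = kg⁻¹·m⁻²·s³·A²
Every term reduces to kg⁻¹·m⁻²·s³·A².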